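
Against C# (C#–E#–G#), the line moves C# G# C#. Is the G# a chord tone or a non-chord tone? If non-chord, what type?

C# major triad contains C#, E#, G#; G# is the fifth, so it is a chord tone.

Chord tone (the fifth of C# major triad).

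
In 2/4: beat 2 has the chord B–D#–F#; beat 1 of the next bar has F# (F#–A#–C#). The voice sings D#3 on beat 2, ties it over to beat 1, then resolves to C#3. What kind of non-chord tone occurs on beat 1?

The harmony at that moment is F# major triad (F#, A#, C#); D#3 is not a chord tone.
It is held over (the same pitch as the preceding D#3) and left by step down to C#3.
Held over from the previous chord and resolving down by step — a suspension.

Suspension.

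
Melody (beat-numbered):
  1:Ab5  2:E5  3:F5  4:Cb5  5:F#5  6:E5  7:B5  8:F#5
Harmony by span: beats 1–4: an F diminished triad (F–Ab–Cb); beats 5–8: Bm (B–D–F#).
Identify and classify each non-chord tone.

The harmony at that moment is F diminished triad (F, Ab, Cb); E5 is not a chord tone.
It is approached by leap down from Ab5 and left by step up to F5.
Leap in, step out — an appoggiatura.
The harmony at that moment is B minor triad (B, D, F#); E5 is not a chord tone.
It is approached by step down from F#5 and left by leap up to B5.
Step in, leap out — an escape tone.

E5 (beat 2) — appoggiatura; E5 (beat 6) — escape tone.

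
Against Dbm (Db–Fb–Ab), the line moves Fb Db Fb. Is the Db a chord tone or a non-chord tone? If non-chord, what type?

Db minor triad contains Db, Fb, Ab; Db is the root, so it is a chord tone.

Chord tone (the root of Db minor triad).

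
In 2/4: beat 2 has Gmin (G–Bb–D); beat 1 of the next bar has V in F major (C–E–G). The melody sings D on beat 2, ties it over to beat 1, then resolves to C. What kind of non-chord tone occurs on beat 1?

The harmony at that moment is C major triad (C, E, G); D is not a chord tone.
It is held over (the same pitch as the preceding D) and left by step down to C.
Held over from the previous chord and resolving down by step — a suspension.

Suspension.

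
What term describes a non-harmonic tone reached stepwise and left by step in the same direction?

Passing tone.

Approach: by step. Departure: by step, continuing in the same direction.
Stepwise on both sides with no change of direction means the note fills in the space between two different chord tones — a passing tone. (Had it turned back to its starting note it would be a neighbor tone instead.)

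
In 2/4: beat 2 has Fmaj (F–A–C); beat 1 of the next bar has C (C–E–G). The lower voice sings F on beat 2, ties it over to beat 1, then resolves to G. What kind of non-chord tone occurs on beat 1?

The harmony at that moment is C major triad (C, E, G); F is not a chord tone.
It is held over (the same pitch as the preceding F) and left by step up to G.
Held over from the previous chord and resolving up by step — a retardation.

Retardation.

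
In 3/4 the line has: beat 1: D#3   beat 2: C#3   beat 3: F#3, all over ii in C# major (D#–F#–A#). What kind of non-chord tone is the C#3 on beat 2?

Escape tone.

The harmony at that moment is D# minor triad (D#, F#, A#); C#3 is not a chord tone.
It is approached by step down from D#3 and left by leap up to F#3.
Step in, leap out, on a weak beat — an escape tone.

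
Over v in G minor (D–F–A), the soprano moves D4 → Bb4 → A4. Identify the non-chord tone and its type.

The harmony at that moment is D minor triad (D, F, A); Bb4 is not a chord tone.
It is approached by leap up from D4 and left by step down to A4.
Leap in, step out — an appoggiatura.

Bb4 is an appoggiatura.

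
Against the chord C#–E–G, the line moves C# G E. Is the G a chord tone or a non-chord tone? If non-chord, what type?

C# diminished triad contains C#, E, G; G is the fifth, so it is a chord tone.

Chord tone (the fifth of C# diminished triad).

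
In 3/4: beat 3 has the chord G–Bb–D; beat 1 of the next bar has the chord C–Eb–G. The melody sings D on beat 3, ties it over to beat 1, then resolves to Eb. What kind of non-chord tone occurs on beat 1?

Retardation.

The harmony at that moment is C minor triad (C, Eb, G); D is not a chord tone.
It is held over (the same pitch as the preceding D) and left by step up to Eb.
Held over from the previous chord and resolving up by step — a retardation.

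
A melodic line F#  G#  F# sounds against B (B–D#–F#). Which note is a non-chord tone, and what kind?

G# is a neighbor tone.

The harmony at that moment is B major triad (B, D#, F#); G# is not a chord tone.
It is approached by step up from F# and left by step down to F#.
Step away and step back to the same note — a neighbor tone (upper neighbor).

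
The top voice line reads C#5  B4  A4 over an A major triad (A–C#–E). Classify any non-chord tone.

B4 is a passing tone.

The harmony at that moment is A major triad (A, C#, E); B4 is not a chord tone.
It is approached by step down from C#5 and left by step down to A4.
Step in, step out in the same direction — a passing tone.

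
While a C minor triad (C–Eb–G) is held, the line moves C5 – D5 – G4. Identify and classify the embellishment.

D5 is an escape tone.

The harmony at that moment is C minor triad (C, Eb, G); D5 is not a chord tone.
It is approached by step up from C5 and left by leap down to G4.
Step in, leap out — an escape tone.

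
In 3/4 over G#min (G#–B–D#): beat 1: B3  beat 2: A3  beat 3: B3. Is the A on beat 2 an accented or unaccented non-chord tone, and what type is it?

Unaccented neighbor tone.

The harmony at that moment is G# minor triad (G#, B, D#); A3 is not a chord tone.
It is approached by step down from B3 and left by step up to B3.
Step away and step back to the same note — a neighbor tone (lower neighbor).
It falls on a weak beat, so it is unaccented.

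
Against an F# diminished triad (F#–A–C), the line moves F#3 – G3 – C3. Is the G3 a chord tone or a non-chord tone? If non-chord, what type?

The harmony at that moment is F# diminished triad (F#, A, C); G3 is not a chord tone.
It is approached by step up from F#3 and left by leap down to C3.
Step in, leap out — an escape tone.

Non-chord tone — an escape tone.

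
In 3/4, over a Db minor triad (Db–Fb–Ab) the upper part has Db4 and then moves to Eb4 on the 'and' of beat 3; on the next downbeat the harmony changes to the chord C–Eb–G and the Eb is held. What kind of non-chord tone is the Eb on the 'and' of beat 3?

Anticipation.

The harmony at that moment is Db minor triad (Db, Fb, Ab); Eb4 is not a chord tone.
It is approached by step up from Db4 and then sustained as the same pitch into the next harmony.
Arriving early and becoming a chord tone when the harmony changes — an anticipation.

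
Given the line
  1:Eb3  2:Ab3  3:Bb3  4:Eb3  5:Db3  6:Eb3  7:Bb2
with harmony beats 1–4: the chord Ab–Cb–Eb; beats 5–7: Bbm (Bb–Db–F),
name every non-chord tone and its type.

The harmony at that moment is Ab minor triad (Ab, Cb, Eb); Bb3 is not a chord tone.
It is approached by step up from Ab3 and left by leap down to Eb3.
Step in, leap out — an escape tone.
The harmony at that moment is Bb minor triad (Bb, Db, F); Eb3 is not a chord tone.
It is approached by step up from Db3 and left by leap down to Bb2.
Step in, leap out — an escape tone.

Bb3 (beat 3) — escape tone; Eb3 (beat 6) — escape tone.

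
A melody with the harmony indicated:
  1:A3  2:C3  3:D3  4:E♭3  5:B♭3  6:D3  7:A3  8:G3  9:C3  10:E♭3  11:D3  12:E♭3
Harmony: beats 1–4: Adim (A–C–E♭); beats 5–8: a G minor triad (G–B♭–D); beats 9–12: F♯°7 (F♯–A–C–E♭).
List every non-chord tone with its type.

D3 (beat 3) — passing tone; A3 (beat 7) — appoggiatura; D3 (beat 11) — neighbor tone.

The harmony at that moment is A diminished triad (A, C, E♭); D3 is not a chord tone.
It is approached by step up from C3 and left by step up to E♭3.
Step in, step out in the same direction — a passing tone.
The harmony at that moment is G minor triad (G, B♭, D); A3 is not a chord tone.
It is approached by leap up from D3 and left by step down to G3.
Leap in, step out — an appoggiatura.
The harmony at that moment is F♯ diminished seventh chord (F♯, A, C, E♭); D3 is not a chord tone.
It is approached by step down from E♭3 and left by step up to E♭3.
Step away and step back to the same note — a neighbor tone (lower neighbor).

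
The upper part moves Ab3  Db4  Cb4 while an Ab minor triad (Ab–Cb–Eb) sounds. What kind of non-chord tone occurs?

The harmony at that moment is Ab minor triad (Ab, Cb, Eb); Db4 is not a chord tone.
It is approached by leap up from Ab3 and left by step down to Cb4.
Leap in, step out — an appoggiatura.

Db4 is an appoggiatura.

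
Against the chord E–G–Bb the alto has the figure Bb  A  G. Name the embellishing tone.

A is a passing tone.

The harmony at that moment is E diminished triad (E, G, Bb); A is not a chord tone.
It is approached by step down from Bb and left by step down to G.
Step in, step out in the same direction — a passing tone.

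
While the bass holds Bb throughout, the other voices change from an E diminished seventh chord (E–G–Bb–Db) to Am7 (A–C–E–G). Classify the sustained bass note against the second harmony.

Pedal tone (pedal point).

The harmony at that moment is A minor seventh chord (A, C, E, G); Bb is not a chord tone.
It is held over (the same pitch as the preceding Bb) and then sustained as the same pitch into the next harmony.
Sustained through a change of harmony — a pedal tone.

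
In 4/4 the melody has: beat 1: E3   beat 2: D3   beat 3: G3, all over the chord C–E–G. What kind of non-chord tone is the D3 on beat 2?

Escape tone.

The harmony at that moment is C major triad (C, E, G); D3 is not a chord tone.
It is approached by step down from E3 and left by leap up to G3.
Step in, leap out, on a weak beat — an escape tone.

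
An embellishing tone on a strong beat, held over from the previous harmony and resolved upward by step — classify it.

Retardation.

Approach: by preparation — the pitch is first a chord tone, then held (tied or repeated) while the harmony changes under it. Departure: up by step. Metric position: strong.
A prepared dissonance that resolves upward by step — a retardation. (The same figure resolving downward would be a suspension.)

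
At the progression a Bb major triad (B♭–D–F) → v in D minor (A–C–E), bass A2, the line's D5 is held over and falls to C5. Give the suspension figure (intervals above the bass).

At the second chord the bass is A2. The suspended D5 lies a fourth above the bass; after resolving down by step to C5, the interval above the bass becomes a third.
Suspension figures are named by those two intervals: 4–3.

4–3 suspension.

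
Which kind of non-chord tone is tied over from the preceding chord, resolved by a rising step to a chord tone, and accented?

Retardation.

Approach: by preparation — the pitch is first a chord tone, then held (tied or repeated) while the harmony changes under it. Departure: up by step. Metric position: strong.
A prepared dissonance that resolves upward by step — a retardation. (The same figure resolving downward would be a suspension.)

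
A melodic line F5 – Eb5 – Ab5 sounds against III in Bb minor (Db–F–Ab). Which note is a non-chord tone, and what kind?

Eb5 is an escape tone.

The harmony at that moment is Db major triad (Db, F, Ab); Eb5 is not a chord tone.
It is approached by step down from F5 and left by leap up to Ab5.
Step in, leap out — an escape tone.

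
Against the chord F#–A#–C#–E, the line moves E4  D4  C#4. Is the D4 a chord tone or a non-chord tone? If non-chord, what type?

The harmony at that moment is F# dominant seventh chord (F#, A#, C#, E); D4 is not a chord tone.
It is approached by step down from E4 and left by step down to C#4.
Step in, step out in the same direction — a passing tone.

Non-chord tone — a passing tone.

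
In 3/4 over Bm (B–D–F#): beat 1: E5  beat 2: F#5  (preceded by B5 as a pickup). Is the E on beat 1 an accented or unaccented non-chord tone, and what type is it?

The harmony at that moment is B minor triad (B, D, F#); E5 is not a chord tone.
It is approached by leap down from B5 and left by step up to F#5.
Leap in, step out — an appoggiatura.
It falls on the downbeat, so it is accented.

Accented appoggiatura.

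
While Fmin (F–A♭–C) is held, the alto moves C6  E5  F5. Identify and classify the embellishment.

E5 is an appoggiatura.

The harmony at that moment is F minor triad (F, A♭, C); E5 is not a chord tone.
It is approached by leap down from C6 and left by step up to F5.
Leap in, step out — an appoggiatura.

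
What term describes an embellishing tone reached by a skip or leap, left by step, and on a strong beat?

Appoggiatura.

Approach: by leap. Departure: by step. Metric position: strong.
Leap in, step out, in a metrically strong position — an appoggiatura. (It is the mirror image of the escape tone, which steps in and leaps out from a weak position.)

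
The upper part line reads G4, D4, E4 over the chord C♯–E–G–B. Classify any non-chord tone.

D4 is an appoggiatura.

The harmony at that moment is C♯ half-diminished seventh chord (C♯, E, G, B); D4 is not a chord tone.
It is approached by leap down from G4 and left by step up to E4.
Leap in, step out — an appoggiatura.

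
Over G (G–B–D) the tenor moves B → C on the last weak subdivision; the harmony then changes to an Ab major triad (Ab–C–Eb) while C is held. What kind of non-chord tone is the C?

The harmony at that moment is G major triad (G, B, D); C is not a chord tone.
It is approached by step up from B and then sustained as the same pitch into the next harmony.
Arriving early and becoming a chord tone when the harmony changes — an anticipation.

C is an anticipation.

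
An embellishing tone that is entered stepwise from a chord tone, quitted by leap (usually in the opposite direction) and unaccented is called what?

Escape tone.

Approach: by step. Departure: by leap. Metric position: weak.
Step in, leap out, from a weak position — an escape tone (échappée). (It is the mirror image of the appoggiatura, which leaps in and steps out on a strong beat.)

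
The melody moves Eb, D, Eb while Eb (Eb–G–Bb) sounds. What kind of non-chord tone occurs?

The harmony at that moment is Eb major triad (Eb, G, Bb); D is not a chord tone.
It is approached by step down from Eb and left by step up to Eb.
Step away and step back to the same note — a neighbor tone (lower neighbor).

D is a neighbor tone.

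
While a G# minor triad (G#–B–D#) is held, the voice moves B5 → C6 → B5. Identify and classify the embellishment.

C6 is a neighbor tone.

The harmony at that moment is G# minor triad (G#, B, D#); C6 is not a chord tone.
It is approached by step up from B5 and left by step down to B5.
Step away and step back to the same note — a neighbor tone (upper neighbor).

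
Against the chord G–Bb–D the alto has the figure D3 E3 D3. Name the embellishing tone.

E3 is a neighbor tone.

The harmony at that moment is G minor triad (G, Bb, D); E3 is not a chord tone.
It is approached by step up from D3 and left by step down to D3.
Step away and step back to the same note — a neighbor tone (upper neighbor).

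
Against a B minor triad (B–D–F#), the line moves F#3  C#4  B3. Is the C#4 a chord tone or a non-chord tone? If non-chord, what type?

Non-chord tone — an appoggiatura.

The harmony at that moment is B minor triad (B, D, F#); C#4 is not a chord tone.
It is approached by leap up from F#3 and left by step down to B3.
Leap in, step out — an appoggiatura.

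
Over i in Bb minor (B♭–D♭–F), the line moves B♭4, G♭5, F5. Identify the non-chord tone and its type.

The harmony at that moment is B♭ minor triad (B♭, D♭, F); G♭5 is not a chord tone.
It is approached by leap up from B♭4 and left by step down to F5.
Leap in, step out — an appoggiatura.

G♭5 is an appoggiatura.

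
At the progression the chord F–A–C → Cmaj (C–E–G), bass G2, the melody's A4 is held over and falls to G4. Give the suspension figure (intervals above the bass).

At the second chord the bass is G2. The suspended A4 lies a ninth above the bass; after resolving down by step to G4, the interval above the bass becomes an octave.
Suspension figures are named by those two intervals: 9–8.

9–8 suspension.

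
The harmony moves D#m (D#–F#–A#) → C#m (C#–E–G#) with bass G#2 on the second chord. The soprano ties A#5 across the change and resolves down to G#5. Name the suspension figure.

9–8 suspension.

At the second chord the bass is G#2. The suspended A#5 lies a ninth above the bass; after resolving down by step to G#5, the interval above the bass becomes an octave.
Suspension figures are named by those two intervals: 9–8.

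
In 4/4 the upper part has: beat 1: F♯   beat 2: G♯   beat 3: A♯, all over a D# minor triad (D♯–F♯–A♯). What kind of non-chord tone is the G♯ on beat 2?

Passing tone.

The harmony at that moment is D♯ minor triad (D♯, F♯, A♯); G♯ is not a chord tone.
It is approached by step up from F♯ and left by step up to A♯.
Step in, step out in the same direction — a passing tone.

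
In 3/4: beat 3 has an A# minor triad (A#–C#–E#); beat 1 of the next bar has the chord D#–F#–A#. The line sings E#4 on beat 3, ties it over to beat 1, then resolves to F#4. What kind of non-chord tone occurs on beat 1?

The harmony at that moment is D# minor triad (D#, F#, A#); E#4 is not a chord tone.
It is held over (the same pitch as the preceding E#4) and left by step up to F#4.
Held over from the previous chord and resolving up by step — a retardation.

Retardation.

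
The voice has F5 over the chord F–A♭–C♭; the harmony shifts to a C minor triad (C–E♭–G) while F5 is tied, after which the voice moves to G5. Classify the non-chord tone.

The harmony at that moment is C minor triad (C, E♭, G); F5 is not a chord tone.
It is held over (the same pitch as the preceding F5) and left by step up to G5.
Held over from the previous chord and resolving up by step — a retardation.

F5 is a retardation.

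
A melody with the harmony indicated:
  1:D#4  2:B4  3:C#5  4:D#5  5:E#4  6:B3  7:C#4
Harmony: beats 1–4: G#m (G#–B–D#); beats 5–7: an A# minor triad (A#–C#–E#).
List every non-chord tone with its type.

C#5 (beat 3) — passing tone; B3 (beat 6) — appoggiatura.

The harmony at that moment is G# minor triad (G#, B, D#); C#5 is not a chord tone.
It is approached by step up from B4 and left by step up to D#5.
Step in, step out in the same direction — a passing tone.
The harmony at that moment is A# minor triad (A#, C#, E#); B3 is not a chord tone.
It is approached by leap down from E#4 and left by step up to C#4.
Leap in, step out — an appoggiatura.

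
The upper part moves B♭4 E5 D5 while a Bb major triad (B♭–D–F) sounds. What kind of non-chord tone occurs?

E5 is an appoggiatura.

The harmony at that moment is B♭ major triad (B♭, D, F); E5 is not a chord tone.
It is approached by leap up from B♭4 and left by step down to D5.
Leap in, step out — an appoggiatura.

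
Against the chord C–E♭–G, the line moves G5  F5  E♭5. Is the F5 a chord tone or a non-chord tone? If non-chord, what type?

Non-chord tone — a passing tone.

The harmony at that moment is C minor triad (C, E♭, G); F5 is not a chord tone.
It is approached by step down from G5 and left by step down to E♭5.
Step in, step out in the same direction — a passing tone.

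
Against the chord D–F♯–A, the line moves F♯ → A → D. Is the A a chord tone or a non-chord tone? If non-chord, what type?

Chord tone (the fifth of D major triad).

D major triad contains D, F♯, A; A is the fifth, so it is a chord tone.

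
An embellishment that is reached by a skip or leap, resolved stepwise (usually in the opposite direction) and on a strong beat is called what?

Appoggiatura.

Approach: by leap. Departure: by step. Metric position: strong.
Leap in, step out, in a metrically strong position — an appoggiatura. (It is the mirror image of the escape tone, which steps in and leaps out from a weak position.)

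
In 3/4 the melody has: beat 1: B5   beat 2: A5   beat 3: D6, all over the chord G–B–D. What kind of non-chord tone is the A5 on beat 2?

Escape tone.

The harmony at that moment is G major triad (G, B, D); A5 is not a chord tone.
It is approached by step down from B5 and left by leap up to D6.
Step in, leap out, on a weak beat — an escape tone.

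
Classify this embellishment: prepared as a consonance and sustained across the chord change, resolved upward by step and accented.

Approach: by preparation — the pitch is first a chord tone, then held (tied or repeated) while the harmony changes under it. Departure: up by step. Metric position: strong.
A prepared dissonance that resolves upward by step — a retardation. (The same figure resolving downward would be a suspension.)

Retardation.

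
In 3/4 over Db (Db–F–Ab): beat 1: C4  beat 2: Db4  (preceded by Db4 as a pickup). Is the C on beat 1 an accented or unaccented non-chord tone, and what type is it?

Accented neighbor tone.

The harmony at that moment is Db major triad (Db, F, Ab); C4 is not a chord tone.
It is approached by step down from Db4 and left by step up to Db4.
Step away and step back to the same note — a neighbor tone (lower neighbor).
It falls on the downbeat, so it is accented.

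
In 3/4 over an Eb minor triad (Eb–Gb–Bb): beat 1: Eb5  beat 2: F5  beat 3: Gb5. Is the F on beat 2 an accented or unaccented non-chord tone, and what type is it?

The harmony at that moment is Eb minor triad (Eb, Gb, Bb); F5 is not a chord tone.
It is approached by step up from Eb5 and left by step up to Gb5.
Step in, step out in the same direction — a passing tone.
It falls on a weak beat, so it is unaccented.

Unaccented passing tone.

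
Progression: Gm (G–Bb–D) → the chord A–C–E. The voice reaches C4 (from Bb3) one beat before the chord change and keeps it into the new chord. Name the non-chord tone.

C4 is an anticipation.

The harmony at that moment is G minor triad (G, Bb, D); C4 is not a chord tone.
It is approached by step up from Bb3 and then sustained as the same pitch into the next harmony.
Arriving early and becoming a chord tone when the harmony changes — an anticipation.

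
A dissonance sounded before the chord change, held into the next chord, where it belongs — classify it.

Approach: ahead of the chord change (typically by step), so it is dissonant against the current harmony. Departure: none — the same pitch is restated or held and is a chord tone of the new harmony.
Dissonant first, consonant once the harmony catches up: the note simply arrives early — an anticipation. (The reverse timing, consonant first and dissonant after the change, would be a suspension or retardation.)

Anticipation.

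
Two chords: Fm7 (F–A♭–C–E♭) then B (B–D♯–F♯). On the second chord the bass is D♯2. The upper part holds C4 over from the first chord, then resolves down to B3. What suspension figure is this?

At the second chord the bass is D♯2. The suspended C4 lies a seventh above the bass; after resolving down by step to B3, the interval above the bass becomes a sixth.
Suspension figures are named by those two intervals: 7–6.

7–6 suspension.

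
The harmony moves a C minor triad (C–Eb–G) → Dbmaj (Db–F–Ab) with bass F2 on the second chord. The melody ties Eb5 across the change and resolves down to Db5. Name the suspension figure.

7–6 suspension.

At the second chord the bass is F2. The suspended Eb5 lies a seventh above the bass; after resolving down by step to Db5, the interval above the bass becomes a sixth.
Suspension figures are named by those two intervals: 7–6.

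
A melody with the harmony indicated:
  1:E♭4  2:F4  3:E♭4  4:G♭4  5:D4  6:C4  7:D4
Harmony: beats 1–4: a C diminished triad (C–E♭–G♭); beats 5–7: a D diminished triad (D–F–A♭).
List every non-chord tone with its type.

F4 (beat 2) — neighbor tone; C4 (beat 6) — neighbor tone.

The harmony at that moment is C diminished triad (C, E♭, G♭); F4 is not a chord tone.
It is approached by step up from E♭4 and left by step down to E♭4.
Step away and step back to the same note — a neighbor tone (upper neighbor).
The harmony at that moment is D diminished triad (D, F, A♭); C4 is not a chord tone.
It is approached by step down from D4 and left by step up to D4.
Step away and step back to the same note — a neighbor tone (lower neighbor).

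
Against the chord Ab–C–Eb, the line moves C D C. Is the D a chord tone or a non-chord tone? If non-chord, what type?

Non-chord tone — a neighbor tone.

The harmony at that moment is Ab major triad (Ab, C, Eb); D is not a chord tone.
It is approached by step up from C and left by step down to C.
Step away and step back to the same note — a neighbor tone (upper neighbor).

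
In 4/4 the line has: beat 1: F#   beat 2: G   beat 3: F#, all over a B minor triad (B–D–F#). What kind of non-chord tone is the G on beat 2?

The harmony at that moment is B minor triad (B, D, F#); G is not a chord tone.
It is approached by step up from F# and left by step down to F#.
Step away and step back to the same note — a neighbor tone (upper neighbor).

Upper neighbor tone.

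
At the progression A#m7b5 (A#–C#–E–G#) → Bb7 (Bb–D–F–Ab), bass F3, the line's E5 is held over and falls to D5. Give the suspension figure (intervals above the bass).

At the second chord the bass is F3. The suspended E5 lies a seventh above the bass; after resolving down by step to D5, the interval above the bass becomes a sixth.
Suspension figures are named by those two intervals: 7–6.

7–6 suspension.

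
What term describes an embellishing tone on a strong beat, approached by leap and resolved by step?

Appoggiatura.

Approach: by leap. Departure: by step. Metric position: strong.
Leap in, step out, in a metrically strong position — an appoggiatura. (It is the mirror image of the escape tone, which steps in and leaps out from a weak position.)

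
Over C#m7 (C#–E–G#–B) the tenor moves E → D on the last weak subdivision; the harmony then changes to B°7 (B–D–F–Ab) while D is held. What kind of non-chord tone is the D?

D is an anticipation.

The harmony at that moment is C# minor seventh chord (C#, E, G#, B); D is not a chord tone.
It is approached by step down from E and then sustained as the same pitch into the next harmony.
Arriving early and becoming a chord tone when the harmony changes — an anticipation.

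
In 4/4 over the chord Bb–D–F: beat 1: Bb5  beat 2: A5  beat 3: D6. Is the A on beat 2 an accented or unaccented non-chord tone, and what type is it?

Unaccented escape tone.

The harmony at that moment is Bb major triad (Bb, D, F); A5 is not a chord tone.
It is approached by step down from Bb5 and left by leap up to D6.
Step in, leap out — an escape tone.
It falls on a weak beat, so it is unaccented.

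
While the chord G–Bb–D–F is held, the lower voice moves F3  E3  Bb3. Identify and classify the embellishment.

E3 is an escape tone.

The harmony at that moment is G minor seventh chord (G, Bb, D, F); E3 is not a chord tone.
It is approached by step down from F3 and left by leap up to Bb3.
Step in, leap out — an escape tone.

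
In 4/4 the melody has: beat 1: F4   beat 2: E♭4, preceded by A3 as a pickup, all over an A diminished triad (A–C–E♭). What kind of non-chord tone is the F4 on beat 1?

The harmony at that moment is A diminished triad (A, C, E♭); F4 is not a chord tone.
It is approached by leap up from A3 and left by step down to E♭4.
Leap in, step out, metrically accented — an appoggiatura.

Appoggiatura.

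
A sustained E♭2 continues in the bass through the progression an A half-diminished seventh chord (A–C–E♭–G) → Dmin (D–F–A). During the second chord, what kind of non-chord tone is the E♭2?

The harmony at that moment is D minor triad (D, F, A); E♭2 is not a chord tone.
It is held over (the same pitch as the preceding E♭2) and then sustained as the same pitch into the next harmony.
Sustained through a change of harmony — a pedal tone.

Pedal tone (pedal point).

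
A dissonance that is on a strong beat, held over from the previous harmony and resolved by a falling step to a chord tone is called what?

Suspension.

Approach: by preparation — the pitch is first a chord tone, then held (tied or repeated) while the harmony changes under it. Departure: down by step. Metric position: strong.
A prepared dissonance that resolves downward by step — a suspension. (The same figure resolving upward would be a retardation.)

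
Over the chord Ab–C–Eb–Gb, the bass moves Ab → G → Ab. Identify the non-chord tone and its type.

The harmony at that moment is Ab dominant seventh chord (Ab, C, Eb, Gb); G is not a chord tone.
It is approached by step down from Ab and left by step up to Ab.
Step away and step back to the same note — a neighbor tone (lower neighbor).

G is a neighbor tone.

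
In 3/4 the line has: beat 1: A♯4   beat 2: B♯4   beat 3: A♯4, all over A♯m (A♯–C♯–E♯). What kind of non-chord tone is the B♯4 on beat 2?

Upper neighbor tone.

The harmony at that moment is A♯ minor triad (A♯, C♯, E♯); B♯4 is not a chord tone.
It is approached by step up from A♯4 and left by step down to A♯4.
Step away and step back to the same note — a neighbor tone (upper neighbor).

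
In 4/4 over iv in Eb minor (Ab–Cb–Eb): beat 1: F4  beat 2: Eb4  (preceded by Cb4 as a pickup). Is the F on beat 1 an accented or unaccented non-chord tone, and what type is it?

Accented appoggiatura.

The harmony at that moment is Ab minor triad (Ab, Cb, Eb); F4 is not a chord tone.
It is approached by leap up from Cb4 and left by step down to Eb4.
Leap in, step out — an appoggiatura.
It falls on the downbeat, so it is accented.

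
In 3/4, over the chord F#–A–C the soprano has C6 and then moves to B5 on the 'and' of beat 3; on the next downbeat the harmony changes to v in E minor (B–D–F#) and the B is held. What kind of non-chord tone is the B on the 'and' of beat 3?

The harmony at that moment is F# diminished triad (F#, A, C); B5 is not a chord tone.
It is approached by step down from C6 and then sustained as the same pitch into the next harmony.
Arriving early and becoming a chord tone when the harmony changes — an anticipation.

Anticipation.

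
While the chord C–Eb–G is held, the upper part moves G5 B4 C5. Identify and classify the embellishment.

The harmony at that moment is C minor triad (C, Eb, G); B4 is not a chord tone.
It is approached by leap down from G5 and left by step up to C5.
Leap in, step out — an appoggiatura.

B4 is an appoggiatura.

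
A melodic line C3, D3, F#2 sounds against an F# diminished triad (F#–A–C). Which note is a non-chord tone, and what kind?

The harmony at that moment is F# diminished triad (F#, A, C); D3 is not a chord tone.
It is approached by step up from C3 and left by leap down to F#2.
Step in, leap out — an escape tone.

D3 is an escape tone.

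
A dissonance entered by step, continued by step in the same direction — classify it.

Passing tone.

Approach: by step. Departure: by step, continuing in the same direction.
Stepwise on both sides with no change of direction means the note fills in the space between two different chord tones — a passing tone. (Had it turned back to its starting note it would be a neighbor tone instead.)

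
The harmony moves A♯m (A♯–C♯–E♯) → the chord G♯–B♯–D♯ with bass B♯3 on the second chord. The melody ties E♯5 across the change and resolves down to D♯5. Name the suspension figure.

At the second chord the bass is B♯3. The suspended E♯5 lies a fourth above the bass; after resolving down by step to D♯5, the interval above the bass becomes a third.
Suspension figures are named by those two intervals: 4–3.

4–3 suspension.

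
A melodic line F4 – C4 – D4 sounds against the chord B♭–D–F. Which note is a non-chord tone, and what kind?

The harmony at that moment is B♭ major triad (B♭, D, F); C4 is not a chord tone.
It is approached by leap down from F4 and left by step up to D4.
Leap in, step out — an appoggiatura.

C4 is an appoggiatura.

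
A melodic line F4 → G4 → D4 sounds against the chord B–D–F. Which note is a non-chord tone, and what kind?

G4 is an escape tone.

The harmony at that moment is B diminished triad (B, D, F); G4 is not a chord tone.
It is approached by step up from F4 and left by leap down to D4.
Step in, leap out — an escape tone.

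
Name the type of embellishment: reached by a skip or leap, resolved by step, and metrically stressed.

Appoggiatura.

Approach: by leap. Departure: by step. Metric position: strong.
Leap in, step out, in a metrically strong position — an appoggiatura. (It is the mirror image of the escape tone, which steps in and leaps out from a weak position.)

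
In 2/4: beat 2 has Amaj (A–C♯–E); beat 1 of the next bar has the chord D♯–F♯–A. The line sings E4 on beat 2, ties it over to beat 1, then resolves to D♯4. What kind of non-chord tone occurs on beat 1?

Suspension.

The harmony at that moment is D♯ diminished triad (D♯, F♯, A); E4 is not a chord tone.
It is held over (the same pitch as the preceding E4) and left by step down to D♯4.
Held over from the previous chord and resolving down by step — a suspension.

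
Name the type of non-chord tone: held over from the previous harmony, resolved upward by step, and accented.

Approach: by preparation — the pitch is first a chord tone, then held (tied or repeated) while the harmony changes under it. Departure: up by step. Metric position: strong.
A prepared dissonance that resolves upward by step — a retardation. (The same figure resolving downward would be a suspension.)

Retardation.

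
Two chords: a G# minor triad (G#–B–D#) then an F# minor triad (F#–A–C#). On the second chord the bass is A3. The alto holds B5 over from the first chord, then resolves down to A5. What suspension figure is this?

9–8 suspension.

At the second chord the bass is A3. The suspended B5 lies a ninth above the bass; after resolving down by step to A5, the interval above the bass becomes an octave.
Suspension figures are named by those two intervals: 9–8.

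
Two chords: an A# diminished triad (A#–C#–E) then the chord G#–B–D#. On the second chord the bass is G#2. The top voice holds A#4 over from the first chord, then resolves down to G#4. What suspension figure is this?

9–8 suspension.

At the second chord the bass is G#2. The suspended A#4 lies a ninth above the bass; after resolving down by step to G#4, the interval above the bass becomes an octave.
Suspension figures are named by those two intervals: 9–8.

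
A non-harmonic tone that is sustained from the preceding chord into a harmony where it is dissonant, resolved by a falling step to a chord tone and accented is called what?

Suspension.

Approach: by preparation — the pitch is first a chord tone, then held (tied or repeated) while the harmony changes under it. Departure: down by step. Metric position: strong.
A prepared dissonance that resolves downward by step — a suspension. (The same figure resolving upward would be a retardation.)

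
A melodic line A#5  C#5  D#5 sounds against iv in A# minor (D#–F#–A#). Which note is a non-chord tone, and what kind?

The harmony at that moment is D# minor triad (D#, F#, A#); C#5 is not a chord tone.
It is approached by leap down from A#5 and left by step up to D#5.
Leap in, step out — an appoggiatura.

C#5 is an appoggiatura.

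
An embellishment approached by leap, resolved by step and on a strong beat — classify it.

Appoggiatura.

Approach: by leap. Departure: by step. Metric position: strong.
Leap in, step out, in a metrically strong position — an appoggiatura. (It is the mirror image of the escape tone, which steps in and leaps out from a weak position.)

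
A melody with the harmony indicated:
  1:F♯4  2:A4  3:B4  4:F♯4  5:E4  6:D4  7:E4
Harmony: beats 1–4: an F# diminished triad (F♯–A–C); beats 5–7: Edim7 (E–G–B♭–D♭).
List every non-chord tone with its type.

B4 (beat 3) — escape tone; D4 (beat 6) — neighbor tone.

The harmony at that moment is F♯ diminished triad (F♯, A, C); B4 is not a chord tone.
It is approached by step up from A4 and left by leap down to F♯4.
Step in, leap out — an escape tone.
The harmony at that moment is E diminished seventh chord (E, G, B♭, D♭); D4 is not a chord tone.
It is approached by step down from E4 and left by step up to E4.
Step away and step back to the same note — a neighbor tone (lower neighbor).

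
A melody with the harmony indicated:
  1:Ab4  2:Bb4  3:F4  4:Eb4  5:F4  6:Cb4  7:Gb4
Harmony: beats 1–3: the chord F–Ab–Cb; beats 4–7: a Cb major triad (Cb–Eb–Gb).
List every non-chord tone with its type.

The harmony at that moment is F diminished triad (F, Ab, Cb); Bb4 is not a chord tone.
It is approached by step up from Ab4 and left by leap down to F4.
Step in, leap out — an escape tone.
The harmony at that moment is Cb major triad (Cb, Eb, Gb); F4 is not a chord tone.
It is approached by step up from Eb4 and left by leap down to Cb4.
Step in, leap out — an escape tone.

Bb4 (beat 2) — escape tone; F4 (beat 5) — escape tone.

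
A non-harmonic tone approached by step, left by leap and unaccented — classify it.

Approach: by step. Departure: by leap. Metric position: weak.
Step in, leap out, from a weak position — an escape tone (échappée). (It is the mirror image of the appoggiatura, which leaps in and steps out on a strong beat.)

Escape tone.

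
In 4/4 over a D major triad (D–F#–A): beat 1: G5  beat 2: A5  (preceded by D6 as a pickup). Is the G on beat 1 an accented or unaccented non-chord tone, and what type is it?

The harmony at that moment is D major triad (D, F#, A); G5 is not a chord tone.
It is approached by leap down from D6 and left by step up to A5.
Leap in, step out — an appoggiatura.
It falls on the downbeat, so it is accented.

Accented appoggiatura.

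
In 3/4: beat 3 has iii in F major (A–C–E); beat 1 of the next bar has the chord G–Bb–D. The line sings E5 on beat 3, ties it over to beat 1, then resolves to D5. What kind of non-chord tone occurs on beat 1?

Suspension.

The harmony at that moment is G minor triad (G, Bb, D); E5 is not a chord tone.
It is held over (the same pitch as the preceding E5) and left by step down to D5.
Held over from the previous chord and resolving down by step — a suspension.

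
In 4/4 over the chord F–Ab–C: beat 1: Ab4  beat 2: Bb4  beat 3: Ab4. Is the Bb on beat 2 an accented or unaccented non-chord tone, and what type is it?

Unaccented neighbor tone.

The harmony at that moment is F minor triad (F, Ab, C); Bb4 is not a chord tone.
It is approached by step up from Ab4 and left by step down to Ab4.
Step away and step back to the same note — a neighbor tone (upper neighbor).
It falls on a weak beat, so it is unaccented.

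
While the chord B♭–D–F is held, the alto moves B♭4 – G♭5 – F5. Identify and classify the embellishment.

The harmony at that moment is B♭ major triad (B♭, D, F); G♭5 is not a chord tone.
It is approached by leap up from B♭4 and left by step down to F5.
Leap in, step out — an appoggiatura.

G♭5 is an appoggiatura.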